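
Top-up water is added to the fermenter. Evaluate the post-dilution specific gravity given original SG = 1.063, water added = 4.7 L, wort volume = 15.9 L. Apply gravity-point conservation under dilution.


SG_new = 1 + (SG_old − 1)·V_old/(V_old + V_water)
pts = (1.063 − 1)·1000·15.9/(15.9 + 4.7) = 48.6262
SG_new = 1 + 48.6262/1000

1.0486


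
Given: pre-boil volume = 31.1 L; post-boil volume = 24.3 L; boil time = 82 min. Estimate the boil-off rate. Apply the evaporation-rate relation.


rate = (V_pre − V_post) / (t_min/60)
rate = (31.1 − 24.3) / (82/60)

4.9756 L/hr


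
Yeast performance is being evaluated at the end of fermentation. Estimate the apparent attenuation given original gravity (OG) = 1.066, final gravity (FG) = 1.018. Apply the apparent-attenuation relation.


AA = (OG − FG)/(OG − 1) · 100
AA = (1.066 − 1.018)/(1.066 − 1) · 100

72.7273 %


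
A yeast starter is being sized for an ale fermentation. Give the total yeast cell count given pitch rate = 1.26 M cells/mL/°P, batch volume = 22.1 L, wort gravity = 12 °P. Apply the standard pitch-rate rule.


cells (billions) = rate · V_L · °P
cells = 1.26 · 22.1 · 12

334.1520 billion cells


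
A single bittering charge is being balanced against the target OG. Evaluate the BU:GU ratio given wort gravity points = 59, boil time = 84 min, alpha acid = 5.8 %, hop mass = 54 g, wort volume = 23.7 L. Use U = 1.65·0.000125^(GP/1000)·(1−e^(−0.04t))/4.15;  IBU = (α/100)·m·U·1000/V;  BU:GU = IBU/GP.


U = 1.65·0.000125^(59/1000)·(1−e^(−0.04·84))/4.15 = 0.2258
IBU = (5.8/100)·54·0.2258·1000/23.7 = 29.8451
BU:GU = 29.8451/59

0.5058


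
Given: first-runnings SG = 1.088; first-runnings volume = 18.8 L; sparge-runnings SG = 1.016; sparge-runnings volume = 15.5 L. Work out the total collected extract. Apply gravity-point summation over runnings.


total = Σ (SG_i − 1)·1000·V_i
first = (1.088 − 1)·1000·18.8 = 1654.4000
sparge = (1.016 − 1)·1000·15.5 = 248.0000
total = 1654.4000 + 248.0000

1902.4000 gravity·L


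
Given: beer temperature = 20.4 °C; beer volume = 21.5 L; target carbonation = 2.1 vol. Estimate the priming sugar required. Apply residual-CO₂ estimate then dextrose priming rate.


residual = 14.695·(0.01821 + 0.09011·e^(−0.04·T));  sugar = (target − residual)·4.0·V
residual = 14.695·(0.01821 + 0.09011·e^(−0.04·20.4)) = 0.8531
sugar = (2.1 − 0.8531)·4.0·21.5

107.2301 g


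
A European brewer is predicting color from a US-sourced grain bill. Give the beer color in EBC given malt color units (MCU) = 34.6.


SRM = 1.4922·MCU^0.6859;  EBC = SRM·1.97
SRM = 1.4922·34.6^0.6859 = 16.9621
EBC = 16.9621·1.97

33.4153 EBC


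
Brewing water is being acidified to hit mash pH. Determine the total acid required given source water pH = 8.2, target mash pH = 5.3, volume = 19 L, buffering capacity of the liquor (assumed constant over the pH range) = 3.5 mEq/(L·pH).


acid = buffering capacity · (pH_source − pH_target) · V
acid = 3.5 · (8.2 − 5.3) · 19

192.8500 mEq


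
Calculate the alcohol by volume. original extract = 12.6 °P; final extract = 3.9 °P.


SG = 259/(259 − P);  ABV = (OG − FG)·131.25
OG = 259/(259 − 12.6) = 1.0511
FG = 259/(259 − 3.9) = 1.0153
ABV = (1.0511 − 1.0153)·131.25

4.7051 % ABV


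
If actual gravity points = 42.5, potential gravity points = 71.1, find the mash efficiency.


efficiency = actual / potential × 100
efficiency = 42.5 / 71.1 × 100

59.7750 %


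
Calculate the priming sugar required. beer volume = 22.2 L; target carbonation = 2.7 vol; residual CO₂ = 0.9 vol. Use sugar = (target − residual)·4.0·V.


sugar = (2.7 − 0.9)·4.0·22.2

159.8400 g


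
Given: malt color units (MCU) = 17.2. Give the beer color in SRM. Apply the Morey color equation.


SRM = 1.4922 · MCU^0.6859
SRM = 1.4922 · 17.2^0.6859

10.5021 SRM


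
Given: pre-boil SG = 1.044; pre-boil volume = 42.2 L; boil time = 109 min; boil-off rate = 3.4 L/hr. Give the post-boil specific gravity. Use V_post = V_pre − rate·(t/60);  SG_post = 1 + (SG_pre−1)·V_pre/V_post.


V_post = 42.2 − 3.4·(109/60) = 36.0233
SG_post = 1 + (1.044 − 1)·42.2/36.0233

1.0515


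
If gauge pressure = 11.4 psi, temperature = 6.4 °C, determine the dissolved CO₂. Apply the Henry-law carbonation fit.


vols = (P + 14.695)·(0.01821 + 0.09011·e^(−0.04·T))
vols = (11.4 + 14.695)·(0.01821 + 0.09011·e^(−0.04·6.4))

2.2955 volumes


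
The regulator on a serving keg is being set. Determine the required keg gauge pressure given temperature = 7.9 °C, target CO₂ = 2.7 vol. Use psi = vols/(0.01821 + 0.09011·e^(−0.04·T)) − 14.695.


psi = 2.7/(0.01821 + 0.09011·e^(−0.04·7.9)) − 14.695

17.4840 psi


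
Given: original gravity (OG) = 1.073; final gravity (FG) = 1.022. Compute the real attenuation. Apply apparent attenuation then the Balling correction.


AA = (OG−FG)/(OG−1)·100;  RA = AA·0.8192
AA = (1.073 − 1.022)/(1.073 − 1)·100 = 69.8630
RA = 69.8630·0.8192

57.2318 %


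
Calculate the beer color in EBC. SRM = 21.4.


EBC = SRM · 1.97
EBC = 21.4 · 1.97

42.1580 EBC


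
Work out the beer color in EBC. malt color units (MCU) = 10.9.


SRM = 1.4922·MCU^0.6859;  EBC = SRM·1.97
SRM = 1.4922·10.9^0.6859 = 7.6806
EBC = 7.6806·1.97

15.1309 EBC


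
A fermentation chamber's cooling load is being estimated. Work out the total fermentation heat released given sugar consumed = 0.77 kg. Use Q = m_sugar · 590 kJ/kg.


Q = 0.77 · 590

454.3000 kJ


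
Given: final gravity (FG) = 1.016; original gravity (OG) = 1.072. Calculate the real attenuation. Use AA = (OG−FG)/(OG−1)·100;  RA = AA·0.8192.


AA = (1.072 − 1.016)/(1.072 − 1)·100 = 77.7778
RA = 77.7778·0.8192

63.7156 %


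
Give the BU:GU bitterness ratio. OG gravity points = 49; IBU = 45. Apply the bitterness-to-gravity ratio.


BU:GU = IBU / OG_points
BU:GU = 45 / 49

0.9184


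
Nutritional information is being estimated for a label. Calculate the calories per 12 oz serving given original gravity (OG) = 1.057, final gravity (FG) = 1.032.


ABW = (OG−FG)·131.25·0.79/FG;  °P = 259 − 259/SG (for OG→OE and FG→AE);  RE = 0.1808·OE + 0.8192·AE;  Cal = (6.9·ABW + 4·(RE−0.1))·FG·3.55
ABW = (1.057 − 1.032)·131.25·0.79/1.032 = 2.5118
OE = 259 − 259/1.057 = 13.9669 °P
AE = 259 − 259/1.032 = 8.0310 °P
RE = 0.1808·13.9669 + 0.8192·8.0310 = 9.1042 °P
Cal = (6.9·2.5118 + 4·(9.1042−0.1))·1.032·3.55

195.4470 kcal


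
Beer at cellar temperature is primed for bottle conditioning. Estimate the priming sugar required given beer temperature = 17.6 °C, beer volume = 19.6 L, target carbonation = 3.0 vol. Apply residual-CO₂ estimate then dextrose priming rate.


residual = 14.695·(0.01821 + 0.09011·e^(−0.04·T));  sugar = (target − residual)·4.0·V
residual = 14.695·(0.01821 + 0.09011·e^(−0.04·17.6)) = 0.9225
sugar = (3.0 − 0.9225)·4.0·19.6

162.8734 g


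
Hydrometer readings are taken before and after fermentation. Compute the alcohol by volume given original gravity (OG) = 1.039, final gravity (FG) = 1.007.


ABV = (OG − FG) · 131.25
ABV = (1.039 − 1.007) · 131.25

4.2000 % ABV


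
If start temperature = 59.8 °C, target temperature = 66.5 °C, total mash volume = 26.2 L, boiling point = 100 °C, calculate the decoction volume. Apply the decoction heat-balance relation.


V_dec = V_total·(T_target − T_start)/(T_boil − T_start)
V_dec = 26.2·(66.5 − 59.8)/(100 − 59.8)

4.3667 L


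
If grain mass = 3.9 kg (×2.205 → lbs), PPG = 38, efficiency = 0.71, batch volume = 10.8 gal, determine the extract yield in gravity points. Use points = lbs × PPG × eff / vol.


lbs = 3.9 × 2.205 = 8.5995
points = 8.5995 × 38 × 0.71 / 10.8

21.4828 points


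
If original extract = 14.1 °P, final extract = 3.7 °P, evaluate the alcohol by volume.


SG = 259/(259 − P);  ABV = (OG − FG)·131.25
OG = 259/(259 − 14.1) = 1.0576
FG = 259/(259 − 3.7) = 1.0145
ABV = (1.0576 − 1.0145)·131.25

5.6545 % ABV


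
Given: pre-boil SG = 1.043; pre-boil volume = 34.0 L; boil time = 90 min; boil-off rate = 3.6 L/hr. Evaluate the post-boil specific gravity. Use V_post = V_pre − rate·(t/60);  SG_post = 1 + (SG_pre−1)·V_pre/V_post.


V_post = 34.0 − 3.6·(90/60) = 28.6000
SG_post = 1 + (1.043 − 1)·34.0/28.6000

1.0511


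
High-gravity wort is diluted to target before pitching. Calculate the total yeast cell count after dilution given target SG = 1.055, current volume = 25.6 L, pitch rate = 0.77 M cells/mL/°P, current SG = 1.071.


V_w = V·((SG_c−1)/(SG_t−1)−1);  °P = 259 − 259/SG_t;  cells = rate·(V+V_w)·°P
V_w = 25.6·((1.071−1)/(1.055−1)−1) = 7.4473
V_final = 25.6 + 7.4473 = 33.0473
°P = 259 − 259/1.055 = 13.5024
cells = 0.77·33.0473·13.5024

343.5867 billion cells


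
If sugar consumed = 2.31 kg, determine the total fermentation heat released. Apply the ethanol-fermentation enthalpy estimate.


Q = m_sugar · 590 kJ/kg
Q = 2.31 · 590

1362.9000 kJ


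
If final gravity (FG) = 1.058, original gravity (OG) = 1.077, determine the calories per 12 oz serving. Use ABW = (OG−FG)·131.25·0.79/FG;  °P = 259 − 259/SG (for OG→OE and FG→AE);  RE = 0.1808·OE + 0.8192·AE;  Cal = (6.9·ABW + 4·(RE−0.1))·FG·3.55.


ABW = (1.077 − 1.058)·131.25·0.79/1.058 = 1.8621
OE = 259 − 259/1.077 = 18.5172 °P
AE = 259 − 259/1.058 = 14.1985 °P
RE = 0.1808·18.5172 + 0.8192·14.1985 = 14.9793 °P
Cal = (6.9·1.8621 + 4·(14.9793−0.1))·1.058·3.55

271.7974 kcal


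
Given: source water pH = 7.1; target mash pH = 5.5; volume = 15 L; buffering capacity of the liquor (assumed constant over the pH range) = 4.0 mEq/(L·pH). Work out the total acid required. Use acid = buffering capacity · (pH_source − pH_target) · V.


acid = 4.0 · (7.1 − 5.5) · 15

96.0000 mEq


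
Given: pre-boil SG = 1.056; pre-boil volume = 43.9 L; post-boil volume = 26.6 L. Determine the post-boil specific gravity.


SG_post = 1 + (SG_pre − 1)·V_pre/V_post
pts_pre = (1.056 − 1)·1000 = 56.0000
pts_post = 56.0000·43.9/26.6 = 92.4211
SG_post = 1 + 92.4211/1000

1.0924


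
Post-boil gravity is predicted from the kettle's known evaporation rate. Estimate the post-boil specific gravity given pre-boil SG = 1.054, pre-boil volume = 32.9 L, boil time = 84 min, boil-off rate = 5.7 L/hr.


V_post = V_pre − rate·(t/60);  SG_post = 1 + (SG_pre−1)·V_pre/V_post
V_post = 32.9 − 5.7·(84/60) = 24.9200
SG_post = 1 + (1.054 − 1)·32.9/24.9200

1.0713


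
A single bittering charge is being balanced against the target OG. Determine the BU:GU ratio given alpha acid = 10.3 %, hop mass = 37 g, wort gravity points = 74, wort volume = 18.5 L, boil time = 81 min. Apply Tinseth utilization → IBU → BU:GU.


U = 1.65·0.000125^(GP/1000)·(1−e^(−0.04t))/4.15;  IBU = (α/100)·m·U·1000/V;  BU:GU = IBU/GP
U = 1.65·0.000125^(74/1000)·(1−e^(−0.04·81))/4.15 = 0.1965
IBU = (10.3/100)·37·0.1965·1000/18.5 = 40.4691
BU:GU = 40.4691/74

0.5469


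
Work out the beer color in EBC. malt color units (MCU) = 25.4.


SRM = 1.4922·MCU^0.6859;  EBC = SRM·1.97
SRM = 1.4922·25.4^0.6859 = 13.7215
EBC = 13.7215·1.97

27.0314 EBC


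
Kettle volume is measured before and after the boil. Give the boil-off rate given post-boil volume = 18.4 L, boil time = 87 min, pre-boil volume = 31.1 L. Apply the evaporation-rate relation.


rate = (V_pre − V_post) / (t_min/60)
rate = (31.1 − 18.4) / (87/60)

8.7586 L/hr


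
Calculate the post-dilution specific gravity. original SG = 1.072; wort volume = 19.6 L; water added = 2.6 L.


SG_new = 1 + (SG_old − 1)·V_old/(V_old + V_water)
pts = (1.072 − 1)·1000·19.6/(19.6 + 2.6) = 63.5676
SG_new = 1 + 63.5676/1000

1.0636


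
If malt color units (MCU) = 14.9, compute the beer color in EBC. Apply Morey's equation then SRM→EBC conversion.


SRM = 1.4922·MCU^0.6859;  EBC = SRM·1.97
SRM = 1.4922·14.9^0.6859 = 9.5173
EBC = 9.5173·1.97

18.7492 EBC


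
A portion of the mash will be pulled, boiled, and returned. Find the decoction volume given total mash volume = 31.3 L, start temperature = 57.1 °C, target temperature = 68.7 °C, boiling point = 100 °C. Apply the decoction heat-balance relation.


V_dec = V_total·(T_target − T_start)/(T_boil − T_start)
V_dec = 31.3·(68.7 − 57.1)/(100 − 57.1)

8.4634 L


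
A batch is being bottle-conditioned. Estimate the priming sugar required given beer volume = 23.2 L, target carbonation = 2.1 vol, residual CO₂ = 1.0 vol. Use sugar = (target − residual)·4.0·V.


sugar = (2.1 − 1.0)·4.0·23.2

102.0800 g


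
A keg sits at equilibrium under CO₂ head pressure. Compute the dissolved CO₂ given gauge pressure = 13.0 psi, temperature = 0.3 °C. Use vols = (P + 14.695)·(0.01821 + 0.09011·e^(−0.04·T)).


vols = (13.0 + 14.695)·(0.01821 + 0.09011·e^(−0.04·0.3))

2.9702 volumes


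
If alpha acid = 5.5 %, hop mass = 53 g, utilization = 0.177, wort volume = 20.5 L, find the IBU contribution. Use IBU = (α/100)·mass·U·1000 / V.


IBU = (5.5/100)·53·0.177·1000 / 20.5

25.1685 IBU


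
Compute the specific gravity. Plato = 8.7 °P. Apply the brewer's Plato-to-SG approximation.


SG = 259/(259 − P)
SG = 259/(259 − 8.7)

1.0348


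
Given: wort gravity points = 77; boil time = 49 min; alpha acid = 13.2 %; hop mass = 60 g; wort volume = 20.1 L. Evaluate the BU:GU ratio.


U = 1.65·0.000125^(GP/1000)·(1−e^(−0.04t))/4.15;  IBU = (α/100)·m·U·1000/V;  BU:GU = IBU/GP
U = 1.65·0.000125^(77/1000)·(1−e^(−0.04·49))/4.15 = 0.1710
IBU = (13.2/100)·60·0.1710·1000/20.1 = 67.3739
BU:GU = 67.3739/77

0.8750


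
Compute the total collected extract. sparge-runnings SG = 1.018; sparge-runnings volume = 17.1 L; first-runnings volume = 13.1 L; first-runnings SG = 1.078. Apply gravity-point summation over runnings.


total = Σ (SG_i − 1)·1000·V_i
first = (1.078 − 1)·1000·13.1 = 1021.8000
sparge = (1.018 − 1)·1000·17.1 = 307.8000
total = 1021.8000 + 307.8000

1329.6000 gravity·L


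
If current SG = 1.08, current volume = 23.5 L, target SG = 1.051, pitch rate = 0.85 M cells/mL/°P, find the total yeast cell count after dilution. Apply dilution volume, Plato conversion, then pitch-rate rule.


V_w = V·((SG_c−1)/(SG_t−1)−1);  °P = 259 − 259/SG_t;  cells = rate·(V+V_w)·°P
V_w = 23.5·((1.08−1)/(1.051−1)−1) = 13.3627
V_final = 23.5 + 13.3627 = 36.8627
°P = 259 − 259/1.051 = 12.5680
cells = 0.85·36.8627·12.5680

393.7983 billion cells


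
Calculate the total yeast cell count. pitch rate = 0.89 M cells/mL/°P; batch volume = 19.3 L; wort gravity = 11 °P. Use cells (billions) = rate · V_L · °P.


cells = 0.89 · 19.3 · 11

188.9470 billion cells


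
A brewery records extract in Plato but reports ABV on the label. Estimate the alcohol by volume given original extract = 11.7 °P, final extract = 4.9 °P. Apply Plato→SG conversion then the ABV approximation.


SG = 259/(259 − P);  ABV = (OG − FG)·131.25
OG = 259/(259 − 11.7) = 1.0473
FG = 259/(259 − 4.9) = 1.0193
ABV = (1.0473 − 1.0193)·131.25

3.6786 % ABV


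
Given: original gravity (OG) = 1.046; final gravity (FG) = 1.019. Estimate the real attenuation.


AA = (OG−FG)/(OG−1)·100;  RA = AA·0.8192
AA = (1.046 − 1.019)/(1.046 − 1)·100 = 58.6957
RA = 58.6957·0.8192

48.0835 %


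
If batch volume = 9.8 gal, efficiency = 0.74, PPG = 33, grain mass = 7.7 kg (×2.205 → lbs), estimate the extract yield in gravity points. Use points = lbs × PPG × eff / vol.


lbs = 7.7 × 2.205 = 16.9785
points = 16.9785 × 33 × 0.74 / 9.8

42.3077 points


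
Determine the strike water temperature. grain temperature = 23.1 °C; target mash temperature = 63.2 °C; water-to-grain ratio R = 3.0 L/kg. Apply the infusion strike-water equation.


T_strike = (0.41/R)·(T_mash − T_grain) + T_mash
T_strike = (0.41/3.0)·(63.2 − 23.1) + 63.2

68.6803 °C


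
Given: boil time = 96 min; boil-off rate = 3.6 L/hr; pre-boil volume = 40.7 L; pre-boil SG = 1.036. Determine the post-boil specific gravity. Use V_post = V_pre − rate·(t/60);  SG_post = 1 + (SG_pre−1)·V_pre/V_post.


V_post = 40.7 − 3.6·(96/60) = 34.9400
SG_post = 1 + (1.036 − 1)·40.7/34.9400

1.0419


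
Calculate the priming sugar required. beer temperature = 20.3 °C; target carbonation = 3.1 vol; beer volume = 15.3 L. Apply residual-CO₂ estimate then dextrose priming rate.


residual = 14.695·(0.01821 + 0.09011·e^(−0.04·T));  sugar = (target − residual)·4.0·V
residual = 14.695·(0.01821 + 0.09011·e^(−0.04·20.3)) = 0.8555
sugar = (3.1 − 0.8555)·4.0·15.3

137.3643 g


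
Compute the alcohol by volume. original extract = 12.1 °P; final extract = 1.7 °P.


SG = 259/(259 − P);  ABV = (OG − FG)·131.25
OG = 259/(259 − 12.1) = 1.0490
FG = 259/(259 − 1.7) = 1.0066
ABV = (1.0490 − 1.0066)·131.25

5.5651 % ABV


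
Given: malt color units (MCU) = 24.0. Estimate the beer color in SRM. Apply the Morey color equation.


SRM = 1.4922 · MCU^0.6859
SRM = 1.4922 · 24.0^0.6859

13.1982 SRM


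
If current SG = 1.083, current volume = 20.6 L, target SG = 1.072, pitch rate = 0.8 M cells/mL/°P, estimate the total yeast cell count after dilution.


V_w = V·((SG_c−1)/(SG_t−1)−1);  °P = 259 − 259/SG_t;  cells = rate·(V+V_w)·°P
V_w = 20.6·((1.083−1)/(1.072−1)−1) = 3.1472
V_final = 20.6 + 3.1472 = 23.7472
°P = 259 − 259/1.072 = 17.3955
cells = 0.8·23.7472·17.3955

330.4763 billion cells


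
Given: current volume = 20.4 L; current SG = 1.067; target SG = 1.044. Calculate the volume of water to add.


V_water = V·((SG_curr − 1)/(SG_target − 1) − 1)
V_water = 20.4·((1.067 − 1)/(1.044 − 1) − 1)

10.6636 L


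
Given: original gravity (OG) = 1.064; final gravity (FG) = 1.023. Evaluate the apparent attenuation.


AA = (OG − FG)/(OG − 1) · 100
AA = (1.064 − 1.023)/(1.064 − 1) · 100

64.0625 %


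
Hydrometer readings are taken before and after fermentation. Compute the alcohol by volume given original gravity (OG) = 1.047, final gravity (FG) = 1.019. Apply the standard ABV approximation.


ABV = (OG − FG) · 131.25
ABV = (1.047 − 1.019) · 131.25

3.6750 % ABV


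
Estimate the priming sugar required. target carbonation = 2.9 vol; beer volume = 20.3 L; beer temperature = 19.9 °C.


residual = 14.695·(0.01821 + 0.09011·e^(−0.04·T));  sugar = (target − residual)·4.0·V
residual = 14.695·(0.01821 + 0.09011·e^(−0.04·19.9)) = 0.8650
sugar = (2.9 − 0.8650)·4.0·20.3

165.2447 g


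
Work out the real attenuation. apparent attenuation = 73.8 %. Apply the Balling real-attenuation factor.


RA = AA · 0.8192
RA = 73.8 · 0.8192

60.4570 %


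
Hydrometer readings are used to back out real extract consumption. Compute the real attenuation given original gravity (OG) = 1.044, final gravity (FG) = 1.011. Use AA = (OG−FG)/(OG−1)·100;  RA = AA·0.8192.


AA = (1.044 − 1.011)/(1.044 − 1)·100 = 75.0000
RA = 75.0000·0.8192

61.4400 %


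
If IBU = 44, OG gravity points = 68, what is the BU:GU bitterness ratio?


BU:GU = IBU / OG_points
BU:GU = 44 / 68

0.6471


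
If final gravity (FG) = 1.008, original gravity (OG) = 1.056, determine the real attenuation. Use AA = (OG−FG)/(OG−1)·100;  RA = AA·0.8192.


AA = (1.056 − 1.008)/(1.056 − 1)·100 = 85.7143
RA = 85.7143·0.8192

70.2171 %


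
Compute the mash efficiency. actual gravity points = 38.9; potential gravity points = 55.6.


efficiency = actual / potential × 100
efficiency = 38.9 / 55.6 × 100

69.9640 %


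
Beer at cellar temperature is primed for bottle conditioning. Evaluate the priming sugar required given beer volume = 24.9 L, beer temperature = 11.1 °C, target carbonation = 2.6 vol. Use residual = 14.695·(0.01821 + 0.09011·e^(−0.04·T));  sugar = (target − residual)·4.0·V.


residual = 14.695·(0.01821 + 0.09011·e^(−0.04·11.1)) = 1.1170
sugar = (2.6 − 1.1170)·4.0·24.9

147.7065 g


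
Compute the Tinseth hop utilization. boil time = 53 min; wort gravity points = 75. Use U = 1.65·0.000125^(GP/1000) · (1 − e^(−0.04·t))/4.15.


bigness = 1.65·0.000125^(75/1000) = 0.8409
boil_factor = (1 − e^(−0.04·53))/4.15 = 0.2120
U = 0.8409 · 0.2120

0.1783


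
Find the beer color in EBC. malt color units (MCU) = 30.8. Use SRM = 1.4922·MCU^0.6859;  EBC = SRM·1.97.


SRM = 1.4922·30.8^0.6859 = 15.6612
EBC = 15.6612·1.97

30.8525 EBC


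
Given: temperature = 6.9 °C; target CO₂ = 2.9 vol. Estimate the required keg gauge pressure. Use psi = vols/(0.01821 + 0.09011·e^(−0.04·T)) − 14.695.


psi = 2.9/(0.01821 + 0.09011·e^(−0.04·6.9)) − 14.695

18.7975 psi


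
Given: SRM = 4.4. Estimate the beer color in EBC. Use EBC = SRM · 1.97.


EBC = 4.4 · 1.97

8.6680 EBC


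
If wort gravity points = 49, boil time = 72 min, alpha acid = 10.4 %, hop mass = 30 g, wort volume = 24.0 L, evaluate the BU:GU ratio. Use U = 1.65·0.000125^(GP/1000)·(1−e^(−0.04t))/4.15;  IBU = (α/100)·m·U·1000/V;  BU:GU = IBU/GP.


U = 1.65·0.000125^(49/1000)·(1−e^(−0.04·72))/4.15 = 0.2416
IBU = (10.4/100)·30·0.2416·1000/24.0 = 31.4078
BU:GU = 31.4078/49

0.6410


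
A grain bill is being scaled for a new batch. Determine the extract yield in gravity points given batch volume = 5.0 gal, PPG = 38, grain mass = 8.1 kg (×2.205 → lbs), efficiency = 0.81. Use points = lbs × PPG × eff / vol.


lbs = 8.1 × 2.205 = 17.8605
points = 17.8605 × 38 × 0.81 / 5.0

109.9492 points


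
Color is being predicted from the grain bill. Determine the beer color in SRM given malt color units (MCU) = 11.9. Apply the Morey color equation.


SRM = 1.4922 · MCU^0.6859
SRM = 1.4922 · 11.9^0.6859

8.1573 SRM


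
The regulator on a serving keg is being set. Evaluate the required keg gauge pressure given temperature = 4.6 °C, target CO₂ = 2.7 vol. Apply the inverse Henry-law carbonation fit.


psi = vols/(0.01821 + 0.09011·e^(−0.04·T)) − 14.695
psi = 2.7/(0.01821 + 0.09011·e^(−0.04·4.6)) − 14.695

14.2825 psi


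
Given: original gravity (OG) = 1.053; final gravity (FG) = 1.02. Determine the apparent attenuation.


AA = (OG − FG)/(OG − 1) · 100
AA = (1.053 − 1.02)/(1.053 − 1) · 100

62.2642 %


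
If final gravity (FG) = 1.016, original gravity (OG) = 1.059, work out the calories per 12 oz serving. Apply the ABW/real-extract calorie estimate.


ABW = (OG−FG)·131.25·0.79/FG;  °P = 259 − 259/SG (for OG→OE and FG→AE);  RE = 0.1808·OE + 0.8192·AE;  Cal = (6.9·ABW + 4·(RE−0.1))·FG·3.55
ABW = (1.059 − 1.016)·131.25·0.79/1.016 = 4.3883
OE = 259 − 259/1.059 = 14.4297 °P
AE = 259 − 259/1.016 = 4.0787 °P
RE = 0.1808·14.4297 + 0.8192·4.0787 = 5.9502 °P
Cal = (6.9·4.3883 + 4·(5.9502−0.1))·1.016·3.55

193.6143 kcal


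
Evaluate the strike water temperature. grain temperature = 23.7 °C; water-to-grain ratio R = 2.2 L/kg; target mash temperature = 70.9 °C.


T_strike = (0.41/R)·(T_mash − T_grain) + T_mash
T_strike = (0.41/2.2)·(70.9 − 23.7) + 70.9

79.6964 °C


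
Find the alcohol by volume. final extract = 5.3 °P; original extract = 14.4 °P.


SG = 259/(259 − P);  ABV = (OG − FG)·131.25
OG = 259/(259 − 14.4) = 1.0589
FG = 259/(259 − 5.3) = 1.0209
ABV = (1.0589 − 1.0209)·131.25

4.9850 % ABV


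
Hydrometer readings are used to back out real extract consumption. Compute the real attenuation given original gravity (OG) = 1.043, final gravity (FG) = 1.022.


AA = (OG−FG)/(OG−1)·100;  RA = AA·0.8192
AA = (1.043 − 1.022)/(1.043 − 1)·100 = 48.8372
RA = 48.8372·0.8192

40.0074 %


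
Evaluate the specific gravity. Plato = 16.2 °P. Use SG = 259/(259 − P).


SG = 259/(259 − 16.2)

1.0667


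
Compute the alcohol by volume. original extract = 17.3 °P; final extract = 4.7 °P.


SG = 259/(259 − P);  ABV = (OG − FG)·131.25
OG = 259/(259 − 17.3) = 1.0716
FG = 259/(259 − 4.7) = 1.0185
ABV = (1.0716 − 1.0185)·131.25

6.9686 % ABV


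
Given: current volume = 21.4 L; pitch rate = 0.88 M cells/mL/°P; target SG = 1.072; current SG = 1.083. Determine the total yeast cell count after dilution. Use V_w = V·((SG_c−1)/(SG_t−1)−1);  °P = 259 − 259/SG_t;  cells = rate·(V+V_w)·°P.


V_w = 21.4·((1.083−1)/(1.072−1)−1) = 3.2694
V_final = 21.4 + 3.2694 = 24.6694
°P = 259 − 259/1.072 = 17.3955
cells = 0.88·24.6694·17.3955

377.6413 billion cells


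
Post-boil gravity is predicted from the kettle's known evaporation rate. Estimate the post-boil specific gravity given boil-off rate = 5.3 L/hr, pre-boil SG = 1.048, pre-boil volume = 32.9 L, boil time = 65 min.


V_post = V_pre − rate·(t/60);  SG_post = 1 + (SG_pre−1)·V_pre/V_post
V_post = 32.9 − 5.3·(65/60) = 27.1583
SG_post = 1 + (1.048 − 1)·32.9/27.1583

1.0581


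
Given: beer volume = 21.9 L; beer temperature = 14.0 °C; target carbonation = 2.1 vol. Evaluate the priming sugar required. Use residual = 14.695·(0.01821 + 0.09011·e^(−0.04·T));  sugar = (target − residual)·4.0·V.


residual = 14.695·(0.01821 + 0.09011·e^(−0.04·14.0)) = 1.0240
sugar = (2.1 − 1.0240)·4.0·21.9

94.2601 g


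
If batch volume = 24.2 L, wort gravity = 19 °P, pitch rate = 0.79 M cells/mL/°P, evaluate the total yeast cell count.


cells (billions) = rate · V_L · °P
cells = 0.79 · 24.2 · 19

363.2420 billion cells


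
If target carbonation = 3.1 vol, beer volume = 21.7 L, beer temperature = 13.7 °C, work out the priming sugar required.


residual = 14.695·(0.01821 + 0.09011·e^(−0.04·T));  sugar = (target − residual)·4.0·V
residual = 14.695·(0.01821 + 0.09011·e^(−0.04·13.7)) = 1.0331
sugar = (3.1 − 1.0331)·4.0·21.7

179.4067 g


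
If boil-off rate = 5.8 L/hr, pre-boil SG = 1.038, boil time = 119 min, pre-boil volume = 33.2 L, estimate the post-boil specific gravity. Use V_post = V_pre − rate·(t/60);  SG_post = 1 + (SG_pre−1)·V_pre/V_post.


V_post = 33.2 − 5.8·(119/60) = 21.6967
SG_post = 1 + (1.038 − 1)·33.2/21.6967

1.0581


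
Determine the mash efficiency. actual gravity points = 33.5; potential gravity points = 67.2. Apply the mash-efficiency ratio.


efficiency = actual / potential × 100
efficiency = 33.5 / 67.2 × 100

49.8512 %


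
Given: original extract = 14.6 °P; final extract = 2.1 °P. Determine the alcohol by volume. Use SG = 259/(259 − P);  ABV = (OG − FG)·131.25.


OG = 259/(259 − 14.6) = 1.0597
FG = 259/(259 − 2.1) = 1.0082
ABV = (1.0597 − 1.0082)·131.25

6.7677 % ABV


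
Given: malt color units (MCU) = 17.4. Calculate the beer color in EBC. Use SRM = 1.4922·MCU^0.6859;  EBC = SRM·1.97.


SRM = 1.4922·17.4^0.6859 = 10.5857
EBC = 10.5857·1.97

20.8538 EBC


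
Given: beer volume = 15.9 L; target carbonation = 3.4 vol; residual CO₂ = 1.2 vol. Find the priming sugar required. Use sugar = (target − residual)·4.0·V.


sugar = (3.4 − 1.2)·4.0·15.9

139.9200 g


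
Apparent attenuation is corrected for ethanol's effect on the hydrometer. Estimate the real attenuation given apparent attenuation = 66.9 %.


RA = AA · 0.8192
RA = 66.9 · 0.8192

54.8045 %


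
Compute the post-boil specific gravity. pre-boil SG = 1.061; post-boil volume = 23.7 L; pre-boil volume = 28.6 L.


SG_post = 1 + (SG_pre − 1)·V_pre/V_post
pts_pre = (1.061 − 1)·1000 = 61.0000
pts_post = 61.0000·28.6/23.7 = 73.6118
SG_post = 1 + 73.6118/1000

1.0736


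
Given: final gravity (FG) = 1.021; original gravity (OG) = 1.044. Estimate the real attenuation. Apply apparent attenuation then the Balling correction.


AA = (OG−FG)/(OG−1)·100;  RA = AA·0.8192
AA = (1.044 − 1.021)/(1.044 − 1)·100 = 52.2727
RA = 52.2727·0.8192

42.8218 %


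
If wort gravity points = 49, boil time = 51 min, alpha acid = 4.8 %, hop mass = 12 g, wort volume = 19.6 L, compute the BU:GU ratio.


U = 1.65·0.000125^(GP/1000)·(1−e^(−0.04t))/4.15;  IBU = (α/100)·m·U·1000/V;  BU:GU = IBU/GP
U = 1.65·0.000125^(49/1000)·(1−e^(−0.04·51))/4.15 = 0.2227
IBU = (4.8/100)·12·0.2227·1000/19.6 = 6.5442
BU:GU = 6.5442/49

0.1336


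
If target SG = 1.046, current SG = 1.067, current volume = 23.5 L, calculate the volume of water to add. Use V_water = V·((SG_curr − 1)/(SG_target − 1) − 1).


V_water = 23.5·((1.067 − 1)/(1.046 − 1) − 1)

10.7283 L


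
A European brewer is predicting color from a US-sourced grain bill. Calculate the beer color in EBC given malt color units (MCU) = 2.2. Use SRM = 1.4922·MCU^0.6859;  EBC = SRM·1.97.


SRM = 1.4922·2.2^0.6859 = 2.5627
EBC = 2.5627·1.97

5.0485 EBC


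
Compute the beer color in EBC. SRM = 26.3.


EBC = SRM · 1.97
EBC = 26.3 · 1.97

51.8110 EBC


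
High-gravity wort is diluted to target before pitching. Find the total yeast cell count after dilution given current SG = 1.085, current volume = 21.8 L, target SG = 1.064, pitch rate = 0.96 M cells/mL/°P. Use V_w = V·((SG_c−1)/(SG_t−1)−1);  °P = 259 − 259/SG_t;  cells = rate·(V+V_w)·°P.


V_w = 21.8·((1.085−1)/(1.064−1)−1) = 7.1531
V_final = 21.8 + 7.1531 = 28.9531
°P = 259 − 259/1.064 = 15.5789
cells = 0.96·28.9531·15.5789

433.0168 billion cells


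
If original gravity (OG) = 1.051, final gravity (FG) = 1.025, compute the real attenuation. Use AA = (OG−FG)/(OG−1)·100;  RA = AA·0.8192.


AA = (1.051 − 1.025)/(1.051 − 1)·100 = 50.9804
RA = 50.9804·0.8192

41.7631 %


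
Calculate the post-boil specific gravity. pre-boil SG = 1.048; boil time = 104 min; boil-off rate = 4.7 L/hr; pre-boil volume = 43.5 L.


V_post = V_pre − rate·(t/60);  SG_post = 1 + (SG_pre−1)·V_pre/V_post
V_post = 43.5 − 4.7·(104/60) = 35.3533
SG_post = 1 + (1.048 − 1)·43.5/35.3533

1.0591


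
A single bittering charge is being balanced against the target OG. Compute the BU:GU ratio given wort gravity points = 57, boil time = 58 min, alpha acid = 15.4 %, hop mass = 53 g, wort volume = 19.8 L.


U = 1.65·0.000125^(GP/1000)·(1−e^(−0.04t))/4.15;  IBU = (α/100)·m·U·1000/V;  BU:GU = IBU/GP
U = 1.65·0.000125^(57/1000)·(1−e^(−0.04·58))/4.15 = 0.2148
IBU = (15.4/100)·53·0.2148·1000/19.8 = 88.5454
BU:GU = 88.5454/57

1.5534


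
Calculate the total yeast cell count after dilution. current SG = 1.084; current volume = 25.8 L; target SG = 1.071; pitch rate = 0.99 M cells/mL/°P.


V_w = V·((SG_c−1)/(SG_t−1)−1);  °P = 259 − 259/SG_t;  cells = rate·(V+V_w)·°P
V_w = 25.8·((1.084−1)/(1.071−1)−1) = 4.7239
V_final = 25.8 + 4.7239 = 30.5239
°P = 259 − 259/1.071 = 17.1699
cells = 0.99·30.5239·17.1699

518.8532 billion cells


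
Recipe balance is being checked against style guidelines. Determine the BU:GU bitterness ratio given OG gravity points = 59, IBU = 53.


BU:GU = IBU / OG_points
BU:GU = 53 / 59

0.8983


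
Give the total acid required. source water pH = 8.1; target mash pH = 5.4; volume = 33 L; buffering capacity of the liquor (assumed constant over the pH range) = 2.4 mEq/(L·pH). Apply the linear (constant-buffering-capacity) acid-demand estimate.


acid = buffering capacity · (pH_source − pH_target) · V
acid = 2.4 · (8.1 − 5.4) · 33

213.8400 mEq


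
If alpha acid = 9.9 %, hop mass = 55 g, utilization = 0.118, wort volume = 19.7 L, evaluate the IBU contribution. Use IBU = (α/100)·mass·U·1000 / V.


IBU = (9.9/100)·55·0.118·1000 / 19.7

32.6147 IBU


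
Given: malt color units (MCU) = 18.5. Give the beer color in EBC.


SRM = 1.4922·MCU^0.6859;  EBC = SRM·1.97
SRM = 1.4922·18.5^0.6859 = 11.0403
EBC = 11.0403·1.97

21.7494 EBC


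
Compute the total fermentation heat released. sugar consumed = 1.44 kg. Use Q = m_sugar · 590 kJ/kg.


Q = 1.44 · 590

849.6000 kJ


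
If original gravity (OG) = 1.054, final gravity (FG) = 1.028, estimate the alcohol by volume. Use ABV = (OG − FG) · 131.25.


ABV = (1.054 − 1.028) · 131.25

3.4125 % ABV


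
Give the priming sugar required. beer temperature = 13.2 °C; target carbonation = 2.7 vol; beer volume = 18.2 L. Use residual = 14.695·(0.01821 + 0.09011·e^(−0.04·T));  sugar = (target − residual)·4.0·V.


residual = 14.695·(0.01821 + 0.09011·e^(−0.04·13.2)) = 1.0486
sugar = (2.7 − 1.0486)·4.0·18.2

120.2243 g


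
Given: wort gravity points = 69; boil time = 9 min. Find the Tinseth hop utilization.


U = 1.65·0.000125^(GP/1000) · (1 − e^(−0.04·t))/4.15
bigness = 1.65·0.000125^(69/1000) = 0.8875
boil_factor = (1 − e^(−0.04·9))/4.15 = 0.0728
U = 0.8875 · 0.0728

0.0647


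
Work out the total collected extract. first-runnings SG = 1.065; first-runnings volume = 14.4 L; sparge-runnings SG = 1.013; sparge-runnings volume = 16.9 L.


total = Σ (SG_i − 1)·1000·V_i
first = (1.065 − 1)·1000·14.4 = 936.0000
sparge = (1.013 − 1)·1000·16.9 = 219.7000
total = 936.0000 + 219.7000

1155.7000 gravity·L


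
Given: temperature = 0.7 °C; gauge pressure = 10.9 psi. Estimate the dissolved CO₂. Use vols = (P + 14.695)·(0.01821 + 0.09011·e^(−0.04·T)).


vols = (10.9 + 14.695)·(0.01821 + 0.09011·e^(−0.04·0.7))

2.7088 volumes


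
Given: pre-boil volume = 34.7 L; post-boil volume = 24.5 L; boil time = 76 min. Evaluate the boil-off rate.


rate = (V_pre − V_post) / (t_min/60)
rate = (34.7 − 24.5) / (76/60)

8.0526 L/hr


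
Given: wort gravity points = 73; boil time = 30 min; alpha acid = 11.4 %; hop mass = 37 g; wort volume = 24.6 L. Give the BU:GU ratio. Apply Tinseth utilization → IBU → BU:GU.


U = 1.65·0.000125^(GP/1000)·(1−e^(−0.04t))/4.15;  IBU = (α/100)·m·U·1000/V;  BU:GU = IBU/GP
U = 1.65·0.000125^(73/1000)·(1−e^(−0.04·30))/4.15 = 0.1442
IBU = (11.4/100)·37·0.1442·1000/24.6 = 24.7194
BU:GU = 24.7194/73

0.3386


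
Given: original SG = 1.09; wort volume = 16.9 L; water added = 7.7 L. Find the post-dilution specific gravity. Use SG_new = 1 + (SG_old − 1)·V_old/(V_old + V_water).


pts = (1.09 − 1)·1000·16.9/(16.9 + 7.7) = 61.8293
SG_new = 1 + 61.8293/1000

1.0618


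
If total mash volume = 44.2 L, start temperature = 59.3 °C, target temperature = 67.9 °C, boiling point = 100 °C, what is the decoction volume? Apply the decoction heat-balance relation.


V_dec = V_total·(T_target − T_start)/(T_boil − T_start)
V_dec = 44.2·(67.9 − 59.3)/(100 − 59.3)

9.3396 L


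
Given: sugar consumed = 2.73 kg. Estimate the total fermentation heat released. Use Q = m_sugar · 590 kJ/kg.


Q = 2.73 · 590

1610.7000 kJ


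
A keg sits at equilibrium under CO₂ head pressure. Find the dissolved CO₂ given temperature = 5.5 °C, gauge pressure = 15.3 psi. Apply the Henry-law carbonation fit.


vols = (P + 14.695)·(0.01821 + 0.09011·e^(−0.04·T))
vols = (15.3 + 14.695)·(0.01821 + 0.09011·e^(−0.04·5.5))

2.7153 volumes


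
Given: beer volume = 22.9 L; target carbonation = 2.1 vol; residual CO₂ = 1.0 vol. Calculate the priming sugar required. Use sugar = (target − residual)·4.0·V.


sugar = (2.1 − 1.0)·4.0·22.9

100.7600 g


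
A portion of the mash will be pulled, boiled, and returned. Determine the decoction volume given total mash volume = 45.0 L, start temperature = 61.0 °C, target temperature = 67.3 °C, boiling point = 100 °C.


V_dec = V_total·(T_target − T_start)/(T_boil − T_start)
V_dec = 45.0·(67.3 − 61.0)/(100 − 61.0)

7.2692 L


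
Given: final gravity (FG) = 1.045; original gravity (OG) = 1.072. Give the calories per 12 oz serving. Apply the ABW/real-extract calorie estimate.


ABW = (OG−FG)·131.25·0.79/FG;  °P = 259 − 259/SG (for OG→OE and FG→AE);  RE = 0.1808·OE + 0.8192·AE;  Cal = (6.9·ABW + 4·(RE−0.1))·FG·3.55
ABW = (1.072 − 1.045)·131.25·0.79/1.045 = 2.6790
OE = 259 − 259/1.072 = 17.3955 °P
AE = 259 − 259/1.045 = 11.1531 °P
RE = 0.1808·17.3955 + 0.8192·11.1531 = 12.2817 °P
Cal = (6.9·2.6790 + 4·(12.2817−0.1))·1.045·3.55

249.3401 kcal


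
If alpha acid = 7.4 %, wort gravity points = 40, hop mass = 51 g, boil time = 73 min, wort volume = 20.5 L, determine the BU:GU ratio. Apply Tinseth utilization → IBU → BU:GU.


U = 1.65·0.000125^(GP/1000)·(1−e^(−0.04t))/4.15;  IBU = (α/100)·m·U·1000/V;  BU:GU = IBU/GP
U = 1.65·0.000125^(40/1000)·(1−e^(−0.04·73))/4.15 = 0.2626
IBU = (7.4/100)·51·0.2626·1000/20.5 = 48.3372
BU:GU = 48.3372/40

1.2084


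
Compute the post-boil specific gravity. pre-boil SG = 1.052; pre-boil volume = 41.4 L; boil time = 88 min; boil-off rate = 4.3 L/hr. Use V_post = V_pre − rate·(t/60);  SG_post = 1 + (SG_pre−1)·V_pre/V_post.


V_post = 41.4 − 4.3·(88/60) = 35.0933
SG_post = 1 + (1.052 − 1)·41.4/35.0933

1.0613


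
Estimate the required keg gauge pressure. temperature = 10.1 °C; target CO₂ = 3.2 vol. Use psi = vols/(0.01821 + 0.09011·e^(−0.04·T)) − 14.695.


psi = 3.2/(0.01821 + 0.09011·e^(−0.04·10.1)) − 14.695

26.1362 psi


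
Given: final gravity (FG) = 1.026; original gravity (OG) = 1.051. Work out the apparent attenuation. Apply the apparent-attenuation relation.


AA = (OG − FG)/(OG − 1) · 100
AA = (1.051 − 1.026)/(1.051 − 1) · 100

49.0196 %


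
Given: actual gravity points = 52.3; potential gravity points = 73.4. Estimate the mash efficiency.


efficiency = actual / potential × 100
efficiency = 52.3 / 73.4 × 100

71.2534 %


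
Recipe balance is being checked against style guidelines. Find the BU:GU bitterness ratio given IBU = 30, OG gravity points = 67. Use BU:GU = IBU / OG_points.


BU:GU = 30 / 67

0.4478


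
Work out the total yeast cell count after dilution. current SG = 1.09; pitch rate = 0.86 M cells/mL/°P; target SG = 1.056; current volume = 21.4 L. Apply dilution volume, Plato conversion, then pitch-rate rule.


V_w = V·((SG_c−1)/(SG_t−1)−1);  °P = 259 − 259/SG_t;  cells = rate·(V+V_w)·°P
V_w = 21.4·((1.09−1)/(1.056−1)−1) = 12.9929
V_final = 21.4 + 12.9929 = 34.3929
°P = 259 − 259/1.056 = 13.7348
cells = 0.86·34.3929·13.7348

406.2474 billion cells


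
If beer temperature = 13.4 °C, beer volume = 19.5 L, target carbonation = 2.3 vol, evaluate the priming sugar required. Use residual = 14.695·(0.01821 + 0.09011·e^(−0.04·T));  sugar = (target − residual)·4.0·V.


residual = 14.695·(0.01821 + 0.09011·e^(−0.04·13.4)) = 1.0423
sugar = (2.3 − 1.0423)·4.0·19.5

98.0971 g


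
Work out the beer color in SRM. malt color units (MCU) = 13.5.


SRM = 1.4922 · MCU^0.6859
SRM = 1.4922 · 13.5^0.6859

8.8945 SRM


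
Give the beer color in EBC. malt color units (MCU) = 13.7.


SRM = 1.4922·MCU^0.6859;  EBC = SRM·1.97
SRM = 1.4922·13.7^0.6859 = 8.9847
EBC = 8.9847·1.97

17.6999 EBC


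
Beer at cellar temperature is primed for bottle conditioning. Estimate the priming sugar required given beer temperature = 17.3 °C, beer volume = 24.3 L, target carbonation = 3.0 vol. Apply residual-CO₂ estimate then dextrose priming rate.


residual = 14.695·(0.01821 + 0.09011·e^(−0.04·T));  sugar = (target − residual)·4.0·V
residual = 14.695·(0.01821 + 0.09011·e^(−0.04·17.3)) = 0.9304
sugar = (3.0 − 0.9304)·4.0·24.3

201.1613 g


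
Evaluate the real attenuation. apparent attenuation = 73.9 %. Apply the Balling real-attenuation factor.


RA = AA · 0.8192
RA = 73.9 · 0.8192

60.5389 %


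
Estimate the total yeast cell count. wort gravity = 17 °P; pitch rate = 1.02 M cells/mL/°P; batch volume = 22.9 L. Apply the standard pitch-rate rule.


cells (billions) = rate · V_L · °P
cells = 1.02 · 22.9 · 17

397.0860 billion cells
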